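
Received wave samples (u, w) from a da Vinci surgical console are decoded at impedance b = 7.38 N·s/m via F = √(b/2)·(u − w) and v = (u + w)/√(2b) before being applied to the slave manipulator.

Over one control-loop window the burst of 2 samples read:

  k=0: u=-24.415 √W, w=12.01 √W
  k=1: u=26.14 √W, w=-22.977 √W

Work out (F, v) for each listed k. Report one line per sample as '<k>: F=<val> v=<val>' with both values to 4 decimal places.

k=0: u−w=-36.4250, u+w=-12.4050; √(b/2)=1.9209, √(2b)=3.8419; F=1.9209×(-36.425)=-69.9701, v=-12.4050/3.8419=-3.2289
k=1: u−w=49.1170, u+w=3.1630; √(b/2)=1.9209, √(2b)=3.8419; F=1.9209×49.117=94.3507, v=3.1630/3.8419=0.8233

0: F=-69.9701 v=-3.2289
1: F=94.3507 v=0.8233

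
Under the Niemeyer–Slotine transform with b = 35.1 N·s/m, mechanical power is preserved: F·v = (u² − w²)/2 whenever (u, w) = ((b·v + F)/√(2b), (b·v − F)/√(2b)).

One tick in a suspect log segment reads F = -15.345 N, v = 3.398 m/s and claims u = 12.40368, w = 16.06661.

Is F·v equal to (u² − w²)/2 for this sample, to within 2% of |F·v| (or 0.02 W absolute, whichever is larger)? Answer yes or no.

yes

F·v = (-15.345)×3.398 = -52.1423 W.
(u² − w²)/2 = (153.8513 − 258.1360)/2 = -52.1423 W.
|Δ| = 0.0000;  2% of max(1, |F·v|) = 1.0428.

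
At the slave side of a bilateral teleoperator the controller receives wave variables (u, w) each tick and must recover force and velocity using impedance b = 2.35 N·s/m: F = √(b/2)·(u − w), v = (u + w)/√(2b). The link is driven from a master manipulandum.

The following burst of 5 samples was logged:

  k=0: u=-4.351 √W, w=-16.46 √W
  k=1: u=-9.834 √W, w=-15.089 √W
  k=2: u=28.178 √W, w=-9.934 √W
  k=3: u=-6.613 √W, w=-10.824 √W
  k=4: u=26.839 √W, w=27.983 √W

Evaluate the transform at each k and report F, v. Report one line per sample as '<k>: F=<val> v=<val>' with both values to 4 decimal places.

k=0: u−w=12.1090, u+w=-20.8110; √(b/2)=1.0840, √(2b)=2.1679; F=1.0840×12.109=13.1258, v=-20.8110/2.1679=-9.5994
k=1: u−w=5.2550, u+w=-24.9230; √(b/2)=1.0840, √(2b)=2.1679; F=1.0840×5.255=5.6963, v=-24.9230/2.1679=-11.4961
k=2: u−w=38.1120, u+w=18.2440; √(b/2)=1.0840, √(2b)=2.1679; F=1.0840×38.112=41.3124, v=18.2440/2.1679=8.4153
k=3: u−w=4.2110, u+w=-17.4370; √(b/2)=1.0840, √(2b)=2.1679; F=1.0840×4.211=4.5646, v=-17.4370/2.1679=-8.0431
k=4: u−w=-1.1440, u+w=54.8220; √(b/2)=1.0840, √(2b)=2.1679; F=1.0840×(-1.144)=-1.2401, v=54.8220/2.1679=25.2875

0: F=13.1258 v=-9.5994
1: F=5.6963 v=-11.4961
2: F=41.3124 v=8.4153
3: F=4.5646 v=-8.0431
4: F=-1.2401 v=25.2875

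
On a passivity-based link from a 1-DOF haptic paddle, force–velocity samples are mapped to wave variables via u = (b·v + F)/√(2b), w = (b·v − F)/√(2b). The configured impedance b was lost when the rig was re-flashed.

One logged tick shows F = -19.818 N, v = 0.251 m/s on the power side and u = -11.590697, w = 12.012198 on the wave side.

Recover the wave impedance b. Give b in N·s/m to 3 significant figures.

u + w = 0.421501;  u + w = √(2b)·v, so √(2b) = 0.421501/0.251 = 1.679287.
b = (√(2b))²/2 = 2.820004/2 = 1.410002.
(Check via u − w = 2F/√(2b): u − w = -23.602895, 2F/√(2b) = -23.602876.)

b = 1.41 N·s/m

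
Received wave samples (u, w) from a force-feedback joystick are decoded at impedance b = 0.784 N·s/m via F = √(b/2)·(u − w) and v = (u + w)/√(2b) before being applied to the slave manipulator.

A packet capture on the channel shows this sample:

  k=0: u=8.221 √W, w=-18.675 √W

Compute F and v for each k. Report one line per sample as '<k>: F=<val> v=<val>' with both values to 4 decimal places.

k=0: u−w=26.8960, u+w=-10.4540; √(b/2)=0.6261, √(2b)=1.2522; F=0.6261×26.896=16.8396, v=-10.4540/1.2522=-8.3485

0: F=16.8396 v=-8.3485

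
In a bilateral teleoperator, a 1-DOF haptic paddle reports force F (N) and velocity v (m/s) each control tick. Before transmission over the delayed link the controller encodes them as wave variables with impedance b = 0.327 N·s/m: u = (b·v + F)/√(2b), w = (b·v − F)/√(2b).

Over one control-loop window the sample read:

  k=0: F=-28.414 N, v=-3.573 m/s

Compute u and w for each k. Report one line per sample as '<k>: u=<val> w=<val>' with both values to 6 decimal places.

k=0: b·v=0.327×(-3.573)=-1.168371; √(2b)=0.808703; u=(-1.168371+(-28.414))/0.808703=-36.580034, w=(-1.168371−(-28.414))/0.808703=33.690539

0: u=-36.580034 w=33.690539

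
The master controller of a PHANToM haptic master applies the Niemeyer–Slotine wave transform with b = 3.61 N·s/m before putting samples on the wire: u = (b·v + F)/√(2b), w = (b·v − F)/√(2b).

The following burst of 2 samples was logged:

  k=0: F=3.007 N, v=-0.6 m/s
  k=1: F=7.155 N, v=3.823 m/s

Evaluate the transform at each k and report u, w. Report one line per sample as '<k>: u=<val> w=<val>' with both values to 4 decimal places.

0: u=0.3130 w=-1.9252
1: u=7.7990 w=2.4734

k=0: b·v=3.61×(-0.6)=-2.1660; √(2b)=2.6870; u=(-2.1660+3.007)/2.6870=0.3130, w=(-2.1660−3.007)/2.6870=-1.9252
k=1: b·v=3.61×3.823=13.8010; √(2b)=2.6870; u=(13.8010+7.155)/2.6870=7.7990, w=(13.8010−7.155)/2.6870=2.4734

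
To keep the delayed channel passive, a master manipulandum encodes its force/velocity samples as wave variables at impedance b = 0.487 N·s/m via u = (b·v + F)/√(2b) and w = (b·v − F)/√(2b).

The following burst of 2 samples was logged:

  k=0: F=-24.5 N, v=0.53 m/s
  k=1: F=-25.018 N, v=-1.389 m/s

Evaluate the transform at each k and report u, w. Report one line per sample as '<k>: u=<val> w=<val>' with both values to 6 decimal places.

k=0: b·v=0.487×0.53=0.258110; √(2b)=0.986914; u=(0.258110+(-24.5))/0.986914=-24.563316, w=(0.258110−(-24.5))/0.986914=25.086381
k=1: b·v=0.487×(-1.389)=-0.676443; √(2b)=0.986914; u=(-0.676443+(-25.018))/0.986914=-26.035129, w=(-0.676443−(-25.018))/0.986914=24.664305

0: u=-24.563316 w=25.086381
1: u=-26.035129 w=24.664305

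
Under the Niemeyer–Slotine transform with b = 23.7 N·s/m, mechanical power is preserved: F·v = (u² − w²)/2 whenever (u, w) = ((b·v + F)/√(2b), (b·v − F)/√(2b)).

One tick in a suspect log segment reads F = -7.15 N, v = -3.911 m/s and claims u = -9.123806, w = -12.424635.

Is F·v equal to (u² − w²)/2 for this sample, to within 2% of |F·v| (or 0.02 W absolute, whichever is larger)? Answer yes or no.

F·v = (-7.15)×(-3.911) = 27.963650 W.
(u² − w²)/2 = (83.243836 − 154.371555)/2 = -35.563859 W.
|Δ| = 63.527509;  2% of max(1, |F·v|) = 0.559273.

no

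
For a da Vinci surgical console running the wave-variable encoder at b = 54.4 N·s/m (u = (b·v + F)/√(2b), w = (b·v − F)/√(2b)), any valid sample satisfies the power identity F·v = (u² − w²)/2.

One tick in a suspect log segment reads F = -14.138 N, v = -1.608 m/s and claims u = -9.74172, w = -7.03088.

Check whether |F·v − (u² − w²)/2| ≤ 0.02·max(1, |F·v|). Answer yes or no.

F·v = (-14.138)×(-1.608) = 22.7339 W.
(u² − w²)/2 = (94.9011 − 49.4333)/2 = 22.7339 W.
|Δ| = 0.0000;  2% of max(1, |F·v|) = 0.4547.

yes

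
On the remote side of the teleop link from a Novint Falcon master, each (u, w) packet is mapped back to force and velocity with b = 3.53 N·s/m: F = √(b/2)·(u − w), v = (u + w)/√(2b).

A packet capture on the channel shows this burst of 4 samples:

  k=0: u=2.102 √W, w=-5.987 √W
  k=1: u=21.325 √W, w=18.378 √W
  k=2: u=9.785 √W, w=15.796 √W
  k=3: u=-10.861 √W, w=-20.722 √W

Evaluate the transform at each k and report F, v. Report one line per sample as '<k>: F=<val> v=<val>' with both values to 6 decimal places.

0: F=10.746504 v=-1.462139
1: F=3.915187 v=14.942421
2: F=-7.985812 v=9.627536
3: F=13.100664 v=-11.886419

k=0: u−w=8.089000, u+w=-3.885000; √(b/2)=1.328533, √(2b)=2.657066; F=1.328533×8.089=10.746504, v=-3.885000/2.657066=-1.462139
k=1: u−w=2.947000, u+w=39.703000; √(b/2)=1.328533, √(2b)=2.657066; F=1.328533×2.947=3.915187, v=39.703000/2.657066=14.942421
k=2: u−w=-6.011000, u+w=25.581000; √(b/2)=1.328533, √(2b)=2.657066; F=1.328533×(-6.011)=-7.985812, v=25.581000/2.657066=9.627536
k=3: u−w=9.861000, u+w=-31.583000; √(b/2)=1.328533, √(2b)=2.657066; F=1.328533×9.861=13.100664, v=-31.583000/2.657066=-11.886419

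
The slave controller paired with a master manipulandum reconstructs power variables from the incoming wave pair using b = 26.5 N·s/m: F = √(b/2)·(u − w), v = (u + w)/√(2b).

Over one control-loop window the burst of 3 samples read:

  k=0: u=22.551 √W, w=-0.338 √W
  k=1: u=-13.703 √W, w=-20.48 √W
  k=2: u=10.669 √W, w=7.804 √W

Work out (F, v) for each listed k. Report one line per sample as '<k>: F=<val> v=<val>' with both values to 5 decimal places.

0: F=83.31722 v=3.05119
1: F=24.66865 v=-4.69540
2: F=10.42876 v=2.53746

k=0: u−w=22.88900, u+w=22.21300; √(b/2)=3.64005, √(2b)=7.28011; F=3.64005×22.889=83.31722, v=22.21300/7.28011=3.05119
k=1: u−w=6.77700, u+w=-34.18300; √(b/2)=3.64005, √(2b)=7.28011; F=3.64005×6.777=24.66865, v=-34.18300/7.28011=-4.69540
k=2: u−w=2.86500, u+w=18.47300; √(b/2)=3.64005, √(2b)=7.28011; F=3.64005×2.865=10.42876, v=18.47300/7.28011=2.53746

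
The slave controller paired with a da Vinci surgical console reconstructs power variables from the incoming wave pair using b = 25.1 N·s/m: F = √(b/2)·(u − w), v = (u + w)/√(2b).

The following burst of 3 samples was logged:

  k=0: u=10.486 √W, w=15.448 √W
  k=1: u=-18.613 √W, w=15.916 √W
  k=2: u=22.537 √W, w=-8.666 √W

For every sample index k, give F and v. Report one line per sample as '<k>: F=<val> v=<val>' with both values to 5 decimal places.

k=0: u−w=-4.96200, u+w=25.93400; √(b/2)=3.54260, √(2b)=7.08520; F=3.54260×(-4.962)=-17.57837, v=25.93400/7.08520=3.66031
k=1: u−w=-34.52900, u+w=-2.69700; √(b/2)=3.54260, √(2b)=7.08520; F=3.54260×(-34.529)=-122.32236, v=-2.69700/7.08520=-0.38065
k=2: u−w=31.20300, u+w=13.87100; √(b/2)=3.54260, √(2b)=7.08520; F=3.54260×31.203=110.53968, v=13.87100/7.08520=1.95774

0: F=-17.57837 v=3.66031
1: F=-122.32236 v=-0.38065
2: F=110.53968 v=1.95774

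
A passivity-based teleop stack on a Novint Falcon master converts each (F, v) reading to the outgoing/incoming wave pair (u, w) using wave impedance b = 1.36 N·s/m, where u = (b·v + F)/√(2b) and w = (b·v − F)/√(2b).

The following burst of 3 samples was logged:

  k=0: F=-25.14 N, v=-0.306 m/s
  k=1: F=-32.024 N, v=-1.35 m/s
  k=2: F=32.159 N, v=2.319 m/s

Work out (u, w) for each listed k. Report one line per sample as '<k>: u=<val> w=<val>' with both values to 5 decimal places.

0: u=-15.49570 w=14.99103
1: u=-20.53064 w=18.30416
2: u=21.41155 w=-17.58696

k=0: b·v=1.36×(-0.306)=-0.41616; √(2b)=1.64924; u=(-0.41616+(-25.14))/1.64924=-15.49570, w=(-0.41616−(-25.14))/1.64924=14.99103
k=1: b·v=1.36×(-1.35)=-1.83600; √(2b)=1.64924; u=(-1.83600+(-32.024))/1.64924=-20.53064, w=(-1.83600−(-32.024))/1.64924=18.30416
k=2: b·v=1.36×2.319=3.15384; √(2b)=1.64924; u=(3.15384+32.159)/1.64924=21.41155, w=(3.15384−32.159)/1.64924=-17.58696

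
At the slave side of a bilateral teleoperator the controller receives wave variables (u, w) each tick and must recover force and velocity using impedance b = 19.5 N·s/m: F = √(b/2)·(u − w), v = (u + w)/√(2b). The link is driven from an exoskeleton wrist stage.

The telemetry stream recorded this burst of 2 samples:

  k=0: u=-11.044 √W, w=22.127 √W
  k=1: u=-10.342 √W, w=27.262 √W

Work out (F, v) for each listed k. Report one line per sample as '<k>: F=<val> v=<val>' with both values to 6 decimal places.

k=0: u−w=-33.171000, u+w=11.083000; √(b/2)=3.122499, √(2b)=6.244998; F=3.122499×(-33.171)=-103.576414, v=11.083000/6.244998=1.774700
k=1: u−w=-37.604000, u+w=16.920000; √(b/2)=3.122499, √(2b)=6.244998; F=3.122499×(-37.604)=-117.418452, v=16.920000/6.244998=2.709368

0: F=-103.576414 v=1.774700
1: F=-117.418452 v=2.709368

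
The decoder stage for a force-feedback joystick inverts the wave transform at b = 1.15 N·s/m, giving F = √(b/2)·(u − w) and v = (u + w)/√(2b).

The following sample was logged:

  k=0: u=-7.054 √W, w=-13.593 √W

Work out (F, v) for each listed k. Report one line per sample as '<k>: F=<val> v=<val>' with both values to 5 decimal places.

0: F=4.95844 v=-13.61423

k=0: u−w=6.53900, u+w=-20.64700; √(b/2)=0.75829, √(2b)=1.51658; F=0.75829×6.539=4.95844, v=-20.64700/1.51658=-13.61423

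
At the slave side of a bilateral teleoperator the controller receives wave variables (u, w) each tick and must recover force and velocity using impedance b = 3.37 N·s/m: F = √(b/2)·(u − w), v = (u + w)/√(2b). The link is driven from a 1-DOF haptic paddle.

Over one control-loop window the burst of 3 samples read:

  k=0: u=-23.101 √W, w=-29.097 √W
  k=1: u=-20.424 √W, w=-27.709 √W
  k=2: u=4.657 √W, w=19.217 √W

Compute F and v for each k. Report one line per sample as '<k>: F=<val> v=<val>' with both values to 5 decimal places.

0: F=7.78326 v=-20.10592
1: F=9.45648 v=-18.54014
2: F=-18.89998 v=9.19592

k=0: u−w=5.99600, u+w=-52.19800; √(b/2)=1.29808, √(2b)=2.59615; F=1.29808×5.996=7.78326, v=-52.19800/2.59615=-20.10592
k=1: u−w=7.28500, u+w=-48.13300; √(b/2)=1.29808, √(2b)=2.59615; F=1.29808×7.285=9.45648, v=-48.13300/2.59615=-18.54014
k=2: u−w=-14.56000, u+w=23.87400; √(b/2)=1.29808, √(2b)=2.59615; F=1.29808×(-14.56)=-18.89998, v=23.87400/2.59615=9.19592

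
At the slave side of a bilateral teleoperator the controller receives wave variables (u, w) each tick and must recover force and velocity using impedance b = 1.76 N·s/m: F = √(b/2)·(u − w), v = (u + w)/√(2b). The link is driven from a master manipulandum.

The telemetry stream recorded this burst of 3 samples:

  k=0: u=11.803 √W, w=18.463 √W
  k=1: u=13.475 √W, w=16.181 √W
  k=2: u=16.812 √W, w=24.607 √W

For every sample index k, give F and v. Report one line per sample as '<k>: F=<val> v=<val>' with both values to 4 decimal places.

k=0: u−w=-6.6600, u+w=30.2660; √(b/2)=0.9381, √(2b)=1.8762; F=0.9381×(-6.66)=-6.2476, v=30.2660/1.8762=16.1318
k=1: u−w=-2.7060, u+w=29.6560; √(b/2)=0.9381, √(2b)=1.8762; F=0.9381×(-2.706)=-2.5385, v=29.6560/1.8762=15.8067
k=2: u−w=-7.7950, u+w=41.4190; √(b/2)=0.9381, √(2b)=1.8762; F=0.9381×(-7.795)=-7.3124, v=41.4190/1.8762=22.0764

0: F=-6.2476 v=16.1318
1: F=-2.5385 v=15.8067
2: F=-7.3124 v=22.0764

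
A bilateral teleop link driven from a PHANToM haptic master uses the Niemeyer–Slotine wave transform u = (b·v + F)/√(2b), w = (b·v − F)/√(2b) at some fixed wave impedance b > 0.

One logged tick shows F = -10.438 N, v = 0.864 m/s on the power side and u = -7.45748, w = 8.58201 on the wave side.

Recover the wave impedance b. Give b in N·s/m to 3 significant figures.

b = 0.847 N·s/m

u + w = 1.12453;  u + w = √(2b)·v, so √(2b) = 1.12453/0.864 = 1.30154.
b = (√(2b))²/2 = 1.69400/2 = 0.84700.
(Check via u − w = 2F/√(2b): u − w = -16.03949, 2F/√(2b) = -16.03947.)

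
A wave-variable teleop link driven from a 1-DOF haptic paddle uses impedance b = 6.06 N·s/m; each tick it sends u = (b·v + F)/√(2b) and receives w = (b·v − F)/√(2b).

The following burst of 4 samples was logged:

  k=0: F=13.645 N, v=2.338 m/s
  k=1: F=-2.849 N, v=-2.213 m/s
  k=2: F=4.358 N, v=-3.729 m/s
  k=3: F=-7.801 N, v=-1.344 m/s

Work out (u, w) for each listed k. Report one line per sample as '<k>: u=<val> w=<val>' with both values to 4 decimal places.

k=0: b·v=6.06×2.338=14.1683; √(2b)=3.4814; u=(14.1683+13.645)/3.4814=7.9892, w=(14.1683−13.645)/3.4814=0.1503
k=1: b·v=6.06×(-2.213)=-13.4108; √(2b)=3.4814; u=(-13.4108+(-2.849))/3.4814=-4.6705, w=(-13.4108−(-2.849))/3.4814=-3.0338
k=2: b·v=6.06×(-3.729)=-22.5977; √(2b)=3.4814; u=(-22.5977+4.358)/3.4814=-5.2392, w=(-22.5977−4.358)/3.4814=-7.7428
k=3: b·v=6.06×(-1.344)=-8.1446; √(2b)=3.4814; u=(-8.1446+(-7.801))/3.4814=-4.5803, w=(-8.1446−(-7.801))/3.4814=-0.0987

0: u=7.9892 w=0.1503
1: u=-4.6705 w=-3.0338
2: u=-5.2392 w=-7.7428
3: u=-4.5803 w=-0.0987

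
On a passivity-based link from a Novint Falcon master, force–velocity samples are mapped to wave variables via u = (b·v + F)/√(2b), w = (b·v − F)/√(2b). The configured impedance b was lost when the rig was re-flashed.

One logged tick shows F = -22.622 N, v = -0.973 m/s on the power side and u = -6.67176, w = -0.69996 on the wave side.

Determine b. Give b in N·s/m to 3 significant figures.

b = 28.7 N·s/m

u + w = -7.3717;  u + w = √(2b)·v, so √(2b) = -7.3717/(-0.973) = 7.5763.
b = (√(2b))²/2 = 57.4000/2 = 28.7000.
(Check via u − w = 2F/√(2b): u − w = -5.9718, 2F/√(2b) = -5.9718.)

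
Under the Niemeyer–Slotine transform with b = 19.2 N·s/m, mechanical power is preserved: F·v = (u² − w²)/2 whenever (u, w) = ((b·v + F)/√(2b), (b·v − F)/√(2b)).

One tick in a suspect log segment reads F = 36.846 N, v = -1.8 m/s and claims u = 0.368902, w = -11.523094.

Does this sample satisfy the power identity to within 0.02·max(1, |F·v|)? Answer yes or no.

yes

F·v = 36.846×(-1.8) = -66.322800 W.
(u² − w²)/2 = (0.136089 − 132.781695)/2 = -66.322803 W.
|Δ| = 0.000003;  2% of max(1, |F·v|) = 1.326456.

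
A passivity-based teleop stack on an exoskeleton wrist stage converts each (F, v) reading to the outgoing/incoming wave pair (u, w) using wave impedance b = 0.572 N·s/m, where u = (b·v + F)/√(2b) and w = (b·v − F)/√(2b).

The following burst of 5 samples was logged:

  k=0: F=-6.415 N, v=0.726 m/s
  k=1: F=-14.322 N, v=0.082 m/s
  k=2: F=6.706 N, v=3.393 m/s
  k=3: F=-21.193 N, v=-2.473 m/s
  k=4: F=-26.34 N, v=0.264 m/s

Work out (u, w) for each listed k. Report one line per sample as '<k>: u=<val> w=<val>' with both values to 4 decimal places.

0: u=-5.6094 w=6.3859
1: u=-13.3465 w=13.4342
2: u=8.0843 w=-4.4552
3: u=-21.1369 w=18.4918
4: u=-24.4853 w=24.7677

k=0: b·v=0.572×0.726=0.4153; √(2b)=1.0696; u=(0.4153+(-6.415))/1.0696=-5.6094, w=(0.4153−(-6.415))/1.0696=6.3859
k=1: b·v=0.572×0.082=0.0469; √(2b)=1.0696; u=(0.0469+(-14.322))/1.0696=-13.3465, w=(0.0469−(-14.322))/1.0696=13.4342
k=2: b·v=0.572×3.393=1.9408; √(2b)=1.0696; u=(1.9408+6.706)/1.0696=8.0843, w=(1.9408−6.706)/1.0696=-4.4552
k=3: b·v=0.572×(-2.473)=-1.4146; √(2b)=1.0696; u=(-1.4146+(-21.193))/1.0696=-21.1369, w=(-1.4146−(-21.193))/1.0696=18.4918
k=4: b·v=0.572×0.264=0.1510; √(2b)=1.0696; u=(0.1510+(-26.34))/1.0696=-24.4853, w=(0.1510−(-26.34))/1.0696=24.7677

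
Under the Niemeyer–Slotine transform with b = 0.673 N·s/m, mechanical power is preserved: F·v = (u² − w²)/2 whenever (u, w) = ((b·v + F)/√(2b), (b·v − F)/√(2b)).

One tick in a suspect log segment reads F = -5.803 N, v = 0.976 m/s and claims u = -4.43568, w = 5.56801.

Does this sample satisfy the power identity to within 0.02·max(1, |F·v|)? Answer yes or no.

F·v = (-5.803)×0.976 = -5.6637 W.
(u² − w²)/2 = (19.6753 − 31.0027)/2 = -5.6637 W.
|Δ| = 0.0000;  2% of max(1, |F·v|) = 0.1133.

yes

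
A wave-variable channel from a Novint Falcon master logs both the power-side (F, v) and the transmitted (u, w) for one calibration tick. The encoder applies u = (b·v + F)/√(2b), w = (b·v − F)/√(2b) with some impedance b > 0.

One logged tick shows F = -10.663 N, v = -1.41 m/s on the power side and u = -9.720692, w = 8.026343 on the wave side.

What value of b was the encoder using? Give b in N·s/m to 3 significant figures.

u + w = -1.694349;  u + w = √(2b)·v, so √(2b) = -1.694349/(-1.41) = 1.201666.
b = (√(2b))²/2 = 1.444001/2 = 0.722001.
(Check via u − w = 2F/√(2b): u − w = -17.747035, 2F/√(2b) = -17.747029.)

b = 0.722 N·s/m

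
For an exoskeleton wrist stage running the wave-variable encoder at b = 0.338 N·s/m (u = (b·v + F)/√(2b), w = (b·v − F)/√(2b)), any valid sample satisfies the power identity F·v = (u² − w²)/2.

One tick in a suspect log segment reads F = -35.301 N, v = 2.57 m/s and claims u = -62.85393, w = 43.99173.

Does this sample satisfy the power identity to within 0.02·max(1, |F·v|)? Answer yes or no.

F·v = (-35.301)×2.57 = -90.7236 W.
(u² − w²)/2 = (3950.6165 − 1935.2723)/2 = 1007.6721 W.
|Δ| = 1098.3957;  2% of max(1, |F·v|) = 1.8145.

no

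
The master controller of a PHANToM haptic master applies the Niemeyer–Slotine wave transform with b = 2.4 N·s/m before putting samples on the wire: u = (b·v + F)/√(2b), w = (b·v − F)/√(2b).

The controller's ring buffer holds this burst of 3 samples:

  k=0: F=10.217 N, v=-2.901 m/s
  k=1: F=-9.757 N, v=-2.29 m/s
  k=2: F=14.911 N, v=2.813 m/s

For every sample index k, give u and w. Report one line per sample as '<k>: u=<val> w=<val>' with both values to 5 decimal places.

k=0: b·v=2.4×(-2.901)=-6.96240; √(2b)=2.19089; u=(-6.96240+10.217)/2.19089=1.48551, w=(-6.96240−10.217)/2.19089=-7.84129
k=1: b·v=2.4×(-2.29)=-5.49600; √(2b)=2.19089; u=(-5.49600+(-9.757))/2.19089=-6.96201, w=(-5.49600−(-9.757))/2.19089=1.94487
k=2: b·v=2.4×2.813=6.75120; √(2b)=2.19089; u=(6.75120+14.911)/2.19089=9.88740, w=(6.75120−14.911)/2.19089=-3.72442

0: u=1.48551 w=-7.84129
1: u=-6.96201 w=1.94487
2: u=9.88740 w=-3.72442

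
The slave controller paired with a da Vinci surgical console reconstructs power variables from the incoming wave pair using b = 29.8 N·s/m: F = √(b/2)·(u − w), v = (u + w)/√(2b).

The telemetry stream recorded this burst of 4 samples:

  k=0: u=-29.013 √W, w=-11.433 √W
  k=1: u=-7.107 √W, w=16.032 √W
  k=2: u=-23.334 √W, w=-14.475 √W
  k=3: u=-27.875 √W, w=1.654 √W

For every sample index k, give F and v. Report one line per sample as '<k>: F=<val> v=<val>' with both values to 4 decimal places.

0: F=-67.8597 v=-5.2390
1: F=-89.3177 v=1.1561
2: F=-34.1962 v=-4.8975
3: F=-113.9835 v=-3.3965

k=0: u−w=-17.5800, u+w=-40.4460; √(b/2)=3.8601, √(2b)=7.7201; F=3.8601×(-17.58)=-67.8597, v=-40.4460/7.7201=-5.2390
k=1: u−w=-23.1390, u+w=8.9250; √(b/2)=3.8601, √(2b)=7.7201; F=3.8601×(-23.139)=-89.3177, v=8.9250/7.7201=1.1561
k=2: u−w=-8.8590, u+w=-37.8090; √(b/2)=3.8601, √(2b)=7.7201; F=3.8601×(-8.859)=-34.1962, v=-37.8090/7.7201=-4.8975
k=3: u−w=-29.5290, u+w=-26.2210; √(b/2)=3.8601, √(2b)=7.7201; F=3.8601×(-29.529)=-113.9835, v=-26.2210/7.7201=-3.3965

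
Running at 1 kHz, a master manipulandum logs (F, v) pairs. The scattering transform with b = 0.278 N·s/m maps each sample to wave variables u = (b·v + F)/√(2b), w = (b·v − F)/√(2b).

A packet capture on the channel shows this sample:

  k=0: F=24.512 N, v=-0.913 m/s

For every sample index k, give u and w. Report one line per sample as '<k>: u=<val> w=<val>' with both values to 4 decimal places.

0: u=32.5328 w=-33.2135

k=0: b·v=0.278×(-0.913)=-0.2538; √(2b)=0.7457; u=(-0.2538+24.512)/0.7457=32.5328, w=(-0.2538−24.512)/0.7457=-33.2135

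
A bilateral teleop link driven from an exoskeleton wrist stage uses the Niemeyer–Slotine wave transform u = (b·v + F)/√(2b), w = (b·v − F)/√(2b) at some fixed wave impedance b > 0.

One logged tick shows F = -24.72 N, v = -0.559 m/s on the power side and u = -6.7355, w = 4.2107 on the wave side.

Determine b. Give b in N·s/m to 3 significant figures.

u + w = -2.524800;  u + w = √(2b)·v, so √(2b) = -2.524800/(-0.559) = 4.516637.
b = (√(2b))²/2 = 20.400008/2 = 10.200004.
(Check via u − w = 2F/√(2b): u − w = -10.946200, 2F/√(2b) = -10.946198.)

b = 10.2 N·s/m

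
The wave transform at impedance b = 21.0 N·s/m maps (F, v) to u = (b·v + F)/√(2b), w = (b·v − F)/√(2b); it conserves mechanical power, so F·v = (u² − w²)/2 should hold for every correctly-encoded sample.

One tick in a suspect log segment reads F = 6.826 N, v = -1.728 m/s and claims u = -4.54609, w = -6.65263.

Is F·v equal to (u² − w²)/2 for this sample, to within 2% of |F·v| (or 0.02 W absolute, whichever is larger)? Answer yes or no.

yes

F·v = 6.826×(-1.728) = -11.7953 W.
(u² − w²)/2 = (20.6669 − 44.2575)/2 = -11.7953 W.
|Δ| = 0.0001;  2% of max(1, |F·v|) = 0.2359.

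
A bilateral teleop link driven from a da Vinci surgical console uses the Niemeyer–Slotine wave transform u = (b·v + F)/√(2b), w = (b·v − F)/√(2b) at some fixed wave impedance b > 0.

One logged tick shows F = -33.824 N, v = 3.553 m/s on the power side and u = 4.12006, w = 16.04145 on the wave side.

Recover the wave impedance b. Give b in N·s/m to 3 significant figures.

u + w = 20.16151;  u + w = √(2b)·v, so √(2b) = 20.16151/3.553 = 5.67450.
b = (√(2b))²/2 = 32.19999/2 = 16.09999.
(Check via u − w = 2F/√(2b): u − w = -11.92139, 2F/√(2b) = -11.92140.)

b = 16.1 N·s/m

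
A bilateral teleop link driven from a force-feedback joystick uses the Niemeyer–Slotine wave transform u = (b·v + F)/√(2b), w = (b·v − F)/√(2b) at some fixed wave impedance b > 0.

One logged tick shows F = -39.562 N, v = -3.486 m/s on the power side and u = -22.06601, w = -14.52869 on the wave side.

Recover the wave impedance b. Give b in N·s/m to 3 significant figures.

u + w = -36.59470;  u + w = √(2b)·v, so √(2b) = -36.59470/(-3.486) = 10.49762.
b = (√(2b))²/2 = 110.20001/2 = 55.10000.
(Check via u − w = 2F/√(2b): u − w = -7.53732, 2F/√(2b) = -7.53733.)

b = 55.1 N·s/m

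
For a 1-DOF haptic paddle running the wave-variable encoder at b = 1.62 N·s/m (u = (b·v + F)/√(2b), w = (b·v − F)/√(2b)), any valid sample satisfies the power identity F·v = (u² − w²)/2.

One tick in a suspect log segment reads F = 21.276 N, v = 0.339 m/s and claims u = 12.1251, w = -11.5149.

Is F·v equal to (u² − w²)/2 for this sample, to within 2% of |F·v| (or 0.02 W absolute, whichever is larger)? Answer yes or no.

F·v = 21.276×0.339 = 7.2126 W.
(u² − w²)/2 = (147.0181 − 132.5929)/2 = 7.2126 W.
|Δ| = 0.0000;  2% of max(1, |F·v|) = 0.1443.

yes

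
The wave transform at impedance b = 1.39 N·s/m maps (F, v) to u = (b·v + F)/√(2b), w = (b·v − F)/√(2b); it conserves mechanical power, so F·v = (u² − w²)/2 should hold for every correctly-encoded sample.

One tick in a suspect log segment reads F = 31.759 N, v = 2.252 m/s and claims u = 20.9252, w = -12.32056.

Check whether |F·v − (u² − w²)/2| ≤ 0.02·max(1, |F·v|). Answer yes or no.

F·v = 31.759×2.252 = 71.521268 W.
(u² − w²)/2 = (437.863995 − 151.796199)/2 = 143.033898 W.
|Δ| = 71.512630;  2% of max(1, |F·v|) = 1.430425.

no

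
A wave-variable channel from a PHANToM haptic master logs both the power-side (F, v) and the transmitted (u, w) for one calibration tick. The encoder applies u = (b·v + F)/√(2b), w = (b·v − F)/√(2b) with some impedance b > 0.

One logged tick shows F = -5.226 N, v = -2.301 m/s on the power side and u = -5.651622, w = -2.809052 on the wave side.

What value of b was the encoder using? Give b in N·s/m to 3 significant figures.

b = 6.76 N·s/m

u + w = -8.460674;  u + w = √(2b)·v, so √(2b) = -8.460674/(-2.301) = 3.676955.
b = (√(2b))²/2 = 13.520000/2 = 6.760000.
(Check via u − w = 2F/√(2b): u − w = -2.842570, 2F/√(2b) = -2.842569.)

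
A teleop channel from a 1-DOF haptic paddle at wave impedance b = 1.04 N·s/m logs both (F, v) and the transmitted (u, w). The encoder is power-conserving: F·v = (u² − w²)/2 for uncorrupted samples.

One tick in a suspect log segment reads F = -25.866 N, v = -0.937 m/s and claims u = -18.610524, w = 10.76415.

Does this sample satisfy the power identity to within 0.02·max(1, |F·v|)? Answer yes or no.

F·v = (-25.866)×(-0.937) = 24.236442 W.
(u² − w²)/2 = (346.351604 − 115.866925)/2 = 115.242339 W.
|Δ| = 91.005897;  2% of max(1, |F·v|) = 0.484729.

no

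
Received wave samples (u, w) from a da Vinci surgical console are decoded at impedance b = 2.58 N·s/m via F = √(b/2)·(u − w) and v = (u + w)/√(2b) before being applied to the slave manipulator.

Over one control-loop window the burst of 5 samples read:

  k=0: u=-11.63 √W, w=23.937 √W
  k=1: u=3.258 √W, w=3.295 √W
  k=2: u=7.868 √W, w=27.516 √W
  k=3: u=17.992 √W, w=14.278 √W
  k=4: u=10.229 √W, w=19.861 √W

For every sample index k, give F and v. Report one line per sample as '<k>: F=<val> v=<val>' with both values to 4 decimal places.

0: F=-40.3963 v=5.4179
1: F=-0.0420 v=2.8848
2: F=-22.3158 v=15.5769
3: F=4.2183 v=14.2061
4: F=-10.9398 v=13.2464

k=0: u−w=-35.5670, u+w=12.3070; √(b/2)=1.1358, √(2b)=2.2716; F=1.1358×(-35.567)=-40.3963, v=12.3070/2.2716=5.4179
k=1: u−w=-0.0370, u+w=6.5530; √(b/2)=1.1358, √(2b)=2.2716; F=1.1358×(-0.037)=-0.0420, v=6.5530/2.2716=2.8848
k=2: u−w=-19.6480, u+w=35.3840; √(b/2)=1.1358, √(2b)=2.2716; F=1.1358×(-19.648)=-22.3158, v=35.3840/2.2716=15.5769
k=3: u−w=3.7140, u+w=32.2700; √(b/2)=1.1358, √(2b)=2.2716; F=1.1358×3.714=4.2183, v=32.2700/2.2716=14.2061
k=4: u−w=-9.6320, u+w=30.0900; √(b/2)=1.1358, √(2b)=2.2716; F=1.1358×(-9.632)=-10.9398, v=30.0900/2.2716=13.2464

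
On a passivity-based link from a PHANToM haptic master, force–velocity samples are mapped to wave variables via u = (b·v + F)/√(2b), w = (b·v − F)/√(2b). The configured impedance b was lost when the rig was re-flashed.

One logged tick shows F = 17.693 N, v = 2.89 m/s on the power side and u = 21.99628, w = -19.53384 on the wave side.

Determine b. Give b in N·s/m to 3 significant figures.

u + w = 2.46244;  u + w = √(2b)·v, so √(2b) = 2.46244/2.89 = 0.85206.
b = (√(2b))²/2 = 0.72600/2 = 0.36300.
(Check via u − w = 2F/√(2b): u − w = 41.53012, 2F/√(2b) = 41.53017.)

b = 0.363 N·s/m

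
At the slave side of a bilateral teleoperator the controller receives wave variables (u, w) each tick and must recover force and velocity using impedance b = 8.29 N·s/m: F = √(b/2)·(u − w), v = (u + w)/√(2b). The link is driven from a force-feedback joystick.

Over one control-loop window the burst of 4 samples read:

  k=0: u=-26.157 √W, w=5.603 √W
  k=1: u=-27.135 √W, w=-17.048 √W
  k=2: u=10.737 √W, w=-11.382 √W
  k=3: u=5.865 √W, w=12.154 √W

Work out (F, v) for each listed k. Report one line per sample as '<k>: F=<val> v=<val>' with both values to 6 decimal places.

k=0: u−w=-31.760000, u+w=-20.554000; √(b/2)=2.035927, √(2b)=4.071855; F=2.035927×(-31.76)=-64.661051, v=-20.554000/4.071855=-5.047823
k=1: u−w=-10.087000, u+w=-44.183000; √(b/2)=2.035927, √(2b)=4.071855; F=2.035927×(-10.087)=-20.536399, v=-44.183000/4.071855=-10.850829
k=2: u−w=22.119000, u+w=-0.645000; √(b/2)=2.035927, √(2b)=4.071855; F=2.035927×22.119=45.032676, v=-0.645000/4.071855=-0.158404
k=3: u−w=-6.289000, u+w=18.019000; √(b/2)=2.035927, √(2b)=4.071855; F=2.035927×(-6.289)=-12.803947, v=18.019000/4.071855=4.425256

0: F=-64.661051 v=-5.047823
1: F=-20.536399 v=-10.850829
2: F=45.032676 v=-0.158404
3: F=-12.803947 v=4.425256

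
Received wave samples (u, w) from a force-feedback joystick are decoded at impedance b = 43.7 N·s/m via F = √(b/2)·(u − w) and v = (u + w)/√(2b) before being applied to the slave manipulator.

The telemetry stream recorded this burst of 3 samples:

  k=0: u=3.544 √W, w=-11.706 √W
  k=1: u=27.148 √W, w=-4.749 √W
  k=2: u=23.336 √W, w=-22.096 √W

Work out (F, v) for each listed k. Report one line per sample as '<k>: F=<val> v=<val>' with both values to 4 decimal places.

k=0: u−w=15.2500, u+w=-8.1620; √(b/2)=4.6744, √(2b)=9.3488; F=4.6744×15.25=71.2846, v=-8.1620/9.3488=-0.8731
k=1: u−w=31.8970, u+w=22.3990; √(b/2)=4.6744, √(2b)=9.3488; F=4.6744×31.897=149.0993, v=22.3990/9.3488=2.3959
k=2: u−w=45.4320, u+w=1.2400; √(b/2)=4.6744, √(2b)=9.3488; F=4.6744×45.432=212.3673, v=1.2400/9.3488=0.1326

0: F=71.2846 v=-0.8731
1: F=149.0993 v=2.3959
2: F=212.3673 v=0.1326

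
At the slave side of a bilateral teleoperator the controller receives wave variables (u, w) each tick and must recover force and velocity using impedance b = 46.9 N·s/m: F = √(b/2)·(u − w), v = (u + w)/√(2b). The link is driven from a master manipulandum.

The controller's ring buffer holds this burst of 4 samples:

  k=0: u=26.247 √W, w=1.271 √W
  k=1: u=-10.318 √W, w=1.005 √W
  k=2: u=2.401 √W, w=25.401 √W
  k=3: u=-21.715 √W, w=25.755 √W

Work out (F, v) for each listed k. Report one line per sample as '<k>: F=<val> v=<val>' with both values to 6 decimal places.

k=0: u−w=24.976000, u+w=27.518000; √(b/2)=4.842520, √(2b)=9.685040; F=4.842520×24.976=120.946780, v=27.518000/9.685040=2.841289
k=1: u−w=-11.323000, u+w=-9.313000; √(b/2)=4.842520, √(2b)=9.685040; F=4.842520×(-11.323)=-54.831854, v=-9.313000/9.685040=-0.961586
k=2: u−w=-23.000000, u+w=27.802000; √(b/2)=4.842520, √(2b)=9.685040; F=4.842520×(-23.0)=-111.377960, v=27.802000/9.685040=2.870613
k=3: u−w=-47.470000, u+w=4.040000; √(b/2)=4.842520, √(2b)=9.685040; F=4.842520×(-47.47)=-229.874425, v=4.040000/9.685040=0.417138

0: F=120.946780 v=2.841289
1: F=-54.831854 v=-0.961586
2: F=-111.377960 v=2.870613
3: F=-229.874425 v=0.417138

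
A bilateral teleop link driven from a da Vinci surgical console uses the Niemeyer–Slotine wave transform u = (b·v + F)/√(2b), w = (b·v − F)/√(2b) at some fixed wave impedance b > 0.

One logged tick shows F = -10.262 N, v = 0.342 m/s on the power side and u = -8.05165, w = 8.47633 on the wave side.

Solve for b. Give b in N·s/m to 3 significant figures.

b = 0.771 N·s/m

u + w = 0.4247;  u + w = √(2b)·v, so √(2b) = 0.4247/0.342 = 1.2418.
b = (√(2b))²/2 = 1.5420/2 = 0.7710.
(Check via u − w = 2F/√(2b): u − w = -16.5280, 2F/√(2b) = -16.5282.)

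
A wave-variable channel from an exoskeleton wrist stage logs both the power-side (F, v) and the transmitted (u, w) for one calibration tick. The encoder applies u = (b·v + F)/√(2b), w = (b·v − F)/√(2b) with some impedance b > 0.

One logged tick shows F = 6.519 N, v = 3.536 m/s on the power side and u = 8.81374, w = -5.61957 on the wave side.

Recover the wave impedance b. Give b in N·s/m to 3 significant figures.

u + w = 3.1942;  u + w = √(2b)·v, so √(2b) = 3.1942/3.536 = 0.9033.
b = (√(2b))²/2 = 0.8160/2 = 0.4080.
(Check via u − w = 2F/√(2b): u − w = 14.4333, 2F/√(2b) = 14.4333.)

b = 0.408 N·s/m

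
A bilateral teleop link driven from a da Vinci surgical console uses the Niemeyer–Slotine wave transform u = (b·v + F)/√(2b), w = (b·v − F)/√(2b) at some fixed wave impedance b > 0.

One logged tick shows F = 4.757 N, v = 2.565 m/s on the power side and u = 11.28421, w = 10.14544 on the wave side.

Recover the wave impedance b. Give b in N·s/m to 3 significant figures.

u + w = 21.4297;  u + w = √(2b)·v, so √(2b) = 21.4297/2.565 = 8.3546.
b = (√(2b))²/2 = 69.8000/2 = 34.9000.
(Check via u − w = 2F/√(2b): u − w = 1.1388, 2F/√(2b) = 1.1388.)

b = 34.9 N·s/m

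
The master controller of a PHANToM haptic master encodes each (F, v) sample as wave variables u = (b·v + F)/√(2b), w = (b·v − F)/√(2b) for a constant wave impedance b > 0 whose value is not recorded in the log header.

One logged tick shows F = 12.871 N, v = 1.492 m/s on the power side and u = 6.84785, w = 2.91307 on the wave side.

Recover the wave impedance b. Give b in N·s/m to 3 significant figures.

u + w = 9.7609;  u + w = √(2b)·v, so √(2b) = 9.7609/1.492 = 6.5422.
b = (√(2b))²/2 = 42.8000/2 = 21.4000.
(Check via u − w = 2F/√(2b): u − w = 3.9348, 2F/√(2b) = 3.9348.)

b = 21.4 N·s/m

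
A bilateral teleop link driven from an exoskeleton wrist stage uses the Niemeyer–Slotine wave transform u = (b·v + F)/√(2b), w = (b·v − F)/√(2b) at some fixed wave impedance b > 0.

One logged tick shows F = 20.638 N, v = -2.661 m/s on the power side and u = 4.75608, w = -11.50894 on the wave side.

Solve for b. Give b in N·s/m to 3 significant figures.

b = 3.22 N·s/m

u + w = -6.7529;  u + w = √(2b)·v, so √(2b) = -6.7529/(-2.661) = 2.5377.
b = (√(2b))²/2 = 6.4400/2 = 3.2200.
(Check via u − w = 2F/√(2b): u − w = 16.2650, 2F/√(2b) = 16.2650.)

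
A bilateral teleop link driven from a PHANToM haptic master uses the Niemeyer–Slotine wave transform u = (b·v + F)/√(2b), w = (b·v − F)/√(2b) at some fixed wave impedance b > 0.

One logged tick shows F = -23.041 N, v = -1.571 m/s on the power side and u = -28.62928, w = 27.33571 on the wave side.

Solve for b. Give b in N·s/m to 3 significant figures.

u + w = -1.2936;  u + w = √(2b)·v, so √(2b) = -1.2936/(-1.571) = 0.8234.
b = (√(2b))²/2 = 0.6780/2 = 0.3390.
(Check via u − w = 2F/√(2b): u − w = -55.9650, 2F/√(2b) = -55.9651.)

b = 0.339 N·s/m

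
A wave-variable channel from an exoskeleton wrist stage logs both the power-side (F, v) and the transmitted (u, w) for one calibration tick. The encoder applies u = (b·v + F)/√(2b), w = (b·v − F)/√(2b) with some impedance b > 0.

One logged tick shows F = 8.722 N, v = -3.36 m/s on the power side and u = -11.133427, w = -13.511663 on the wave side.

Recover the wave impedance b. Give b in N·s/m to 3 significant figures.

u + w = -24.645090;  u + w = √(2b)·v, so √(2b) = -24.645090/(-3.36) = 7.334848.
b = (√(2b))²/2 = 53.799998/2 = 26.899999.
(Check via u − w = 2F/√(2b): u − w = 2.378236, 2F/√(2b) = 2.378236.)

b = 26.9 N·s/m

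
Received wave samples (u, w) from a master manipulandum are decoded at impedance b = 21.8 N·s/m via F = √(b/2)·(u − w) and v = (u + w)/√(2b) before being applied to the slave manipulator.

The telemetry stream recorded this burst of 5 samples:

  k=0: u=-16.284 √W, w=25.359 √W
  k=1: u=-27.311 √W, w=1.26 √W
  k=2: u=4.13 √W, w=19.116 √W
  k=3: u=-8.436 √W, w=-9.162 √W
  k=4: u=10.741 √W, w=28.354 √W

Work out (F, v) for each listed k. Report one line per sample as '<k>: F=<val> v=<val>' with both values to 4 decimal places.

0: F=-137.4850 v=1.3744
1: F=-94.3276 v=-3.9453
2: F=-49.4765 v=3.5205
3: F=2.3969 v=-2.6651
4: F=-58.1496 v=5.9208

k=0: u−w=-41.6430, u+w=9.0750; √(b/2)=3.3015, √(2b)=6.6030; F=3.3015×(-41.643)=-137.4850, v=9.0750/6.6030=1.3744
k=1: u−w=-28.5710, u+w=-26.0510; √(b/2)=3.3015, √(2b)=6.6030; F=3.3015×(-28.571)=-94.3276, v=-26.0510/6.6030=-3.9453
k=2: u−w=-14.9860, u+w=23.2460; √(b/2)=3.3015, √(2b)=6.6030; F=3.3015×(-14.986)=-49.4765, v=23.2460/6.6030=3.5205
k=3: u−w=0.7260, u+w=-17.5980; √(b/2)=3.3015, √(2b)=6.6030; F=3.3015×0.726=2.3969, v=-17.5980/6.6030=-2.6651
k=4: u−w=-17.6130, u+w=39.0950; √(b/2)=3.3015, √(2b)=6.6030; F=3.3015×(-17.613)=-58.1496, v=39.0950/6.6030=5.9208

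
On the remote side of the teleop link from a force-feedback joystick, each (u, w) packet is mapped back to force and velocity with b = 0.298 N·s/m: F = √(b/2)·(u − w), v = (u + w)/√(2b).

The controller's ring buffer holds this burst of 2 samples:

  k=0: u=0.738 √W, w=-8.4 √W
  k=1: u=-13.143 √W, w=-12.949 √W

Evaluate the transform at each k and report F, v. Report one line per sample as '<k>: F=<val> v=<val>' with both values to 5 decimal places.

0: F=3.52732 v=-9.92474
1: F=-0.07489 v=-33.79747

k=0: u−w=9.13800, u+w=-7.66200; √(b/2)=0.38601, √(2b)=0.77201; F=0.38601×9.138=3.52732, v=-7.66200/0.77201=-9.92474
k=1: u−w=-0.19400, u+w=-26.09200; √(b/2)=0.38601, √(2b)=0.77201; F=0.38601×(-0.194)=-0.07489, v=-26.09200/0.77201=-33.79747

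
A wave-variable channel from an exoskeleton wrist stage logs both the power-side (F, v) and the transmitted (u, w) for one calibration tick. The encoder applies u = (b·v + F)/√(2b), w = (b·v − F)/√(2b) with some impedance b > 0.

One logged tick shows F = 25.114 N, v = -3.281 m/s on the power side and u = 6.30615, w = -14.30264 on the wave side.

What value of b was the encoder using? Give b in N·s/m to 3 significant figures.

b = 2.97 N·s/m

u + w = -7.9965;  u + w = √(2b)·v, so √(2b) = -7.9965/(-3.281) = 2.4372.
b = (√(2b))²/2 = 5.9400/2 = 2.9700.
(Check via u − w = 2F/√(2b): u − w = 20.6088, 2F/√(2b) = 20.6088.)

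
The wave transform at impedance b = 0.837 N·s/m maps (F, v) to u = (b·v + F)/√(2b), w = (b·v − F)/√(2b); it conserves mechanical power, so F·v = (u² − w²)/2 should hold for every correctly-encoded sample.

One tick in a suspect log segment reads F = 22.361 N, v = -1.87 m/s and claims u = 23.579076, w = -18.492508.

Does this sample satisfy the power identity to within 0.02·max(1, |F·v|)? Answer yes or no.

F·v = 22.361×(-1.87) = -41.815070 W.
(u² − w²)/2 = (555.972825 − 341.972852)/2 = 106.999986 W.
|Δ| = 148.815056;  2% of max(1, |F·v|) = 0.836301.

no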